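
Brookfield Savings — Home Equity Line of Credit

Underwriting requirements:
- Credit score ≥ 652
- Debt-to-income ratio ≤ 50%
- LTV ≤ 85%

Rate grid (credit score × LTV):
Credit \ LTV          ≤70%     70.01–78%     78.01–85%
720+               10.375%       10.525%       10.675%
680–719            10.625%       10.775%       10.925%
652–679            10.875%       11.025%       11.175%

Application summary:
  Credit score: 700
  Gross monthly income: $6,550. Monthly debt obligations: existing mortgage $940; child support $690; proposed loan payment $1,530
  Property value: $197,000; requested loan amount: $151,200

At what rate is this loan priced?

Credit score 700 ≥ 652; Total monthly debts = (940 + 690 + 1,530) = 3,160. DTI = 3,160/6,550 = 48.2% ≤ 50%
Loan-to-value = 151,200/197,000 = 76.8% — pass (85% max)
Row: 700 falls in 680–719. Column: 76.8% falls in 70.01–78%. Rate = 10.775%.

10.775%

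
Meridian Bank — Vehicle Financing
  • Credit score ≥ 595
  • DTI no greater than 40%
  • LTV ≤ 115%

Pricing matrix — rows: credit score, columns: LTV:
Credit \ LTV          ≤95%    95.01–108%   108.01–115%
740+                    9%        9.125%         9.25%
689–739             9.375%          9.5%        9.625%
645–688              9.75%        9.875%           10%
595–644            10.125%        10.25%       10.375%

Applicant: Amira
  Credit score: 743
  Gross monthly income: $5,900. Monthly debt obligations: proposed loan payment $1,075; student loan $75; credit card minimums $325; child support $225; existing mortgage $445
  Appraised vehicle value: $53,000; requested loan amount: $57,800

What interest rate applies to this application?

Credit score 743 ≥ 595; Total monthly debts = (1,075 + 75 + 325 + 225 + 445) = 2,145. DTI: 2,145 ÷ 5,900 = 36.4%, within the 40% cap
LTV = 57,800/53,000 = 109.1% ≤ 115%
Row: 743 falls in 740+. Column: 109.1% falls in 108.01–115%. Rate = 9.25%.

9.25%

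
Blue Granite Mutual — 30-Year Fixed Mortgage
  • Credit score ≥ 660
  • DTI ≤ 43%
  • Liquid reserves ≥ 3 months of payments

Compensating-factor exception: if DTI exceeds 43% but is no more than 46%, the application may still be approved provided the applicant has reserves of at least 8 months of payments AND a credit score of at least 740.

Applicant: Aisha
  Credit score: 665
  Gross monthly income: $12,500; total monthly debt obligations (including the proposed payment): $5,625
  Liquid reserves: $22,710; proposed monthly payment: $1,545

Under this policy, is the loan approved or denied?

Denied

Credit score 665 ≥ 660 (meets base)
DTI = 5,625/12,500 = 45% > 43% — standard DTI limit exceeded.
Reserves: 22,710 ÷ 1,545 = 14.7 months (meets 3-month minimum)
45% falls in the override range (43%–46%), so the compensating-factor test applies.
Override check — reserves: 14.7 mo (ok); score: 665 (below 740).
Compensating-factor requirement not fully met.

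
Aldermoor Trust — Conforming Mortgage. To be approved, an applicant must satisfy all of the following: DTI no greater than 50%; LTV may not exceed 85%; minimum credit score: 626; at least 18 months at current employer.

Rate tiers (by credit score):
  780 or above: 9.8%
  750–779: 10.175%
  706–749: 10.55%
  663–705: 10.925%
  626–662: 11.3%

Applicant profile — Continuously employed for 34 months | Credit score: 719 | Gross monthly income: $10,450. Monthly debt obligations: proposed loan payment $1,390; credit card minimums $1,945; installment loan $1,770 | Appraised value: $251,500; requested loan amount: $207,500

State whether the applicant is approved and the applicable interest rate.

Credit score 719 ≥ 626 (meets minimum)
Total monthly debts = (1,390 + 1,945 + 1,770) = 5,105. Debt-to-income = 5,105/10,450 = 48.9% — meets 50% limit
LTV: 207,500 ÷ 251,500 = 82.5%, within 85% cap
Employment 34 ≥ 18 months
All requirements met. Score 719 falls in the 706–749 tier → 10.55%.

Approved at 10.55%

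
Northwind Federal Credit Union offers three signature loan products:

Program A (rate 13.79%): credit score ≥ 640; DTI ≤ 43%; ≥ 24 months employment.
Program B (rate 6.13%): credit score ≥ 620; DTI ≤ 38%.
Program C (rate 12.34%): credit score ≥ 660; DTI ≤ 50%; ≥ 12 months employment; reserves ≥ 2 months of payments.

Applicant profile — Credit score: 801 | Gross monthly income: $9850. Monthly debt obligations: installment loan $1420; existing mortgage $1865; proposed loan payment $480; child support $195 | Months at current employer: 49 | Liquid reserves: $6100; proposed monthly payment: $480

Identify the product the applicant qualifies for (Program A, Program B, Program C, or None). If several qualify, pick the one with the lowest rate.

Program C

Total debts = (1,420 + 1,865 + 480 + 195) = 3,960; DTI = 3,960/9,850 = 40.2%.
Reserves = 6,100/480 = 12.7 months.
Program A: score 801 ≥ 640; DTI 40.2% ≤ 43%; employment 49 ≥ 24 mo → qualifies.
Program B: score 801 ≥ 620; DTI 40.2% > 38% → does not qualify.
Program C: score 801 ≥ 660; DTI 40.2% ≤ 50%; employment 49 ≥ 12 mo; reserves 12.7 ≥ 2 mo → qualifies.
Qualifying: Program A, Program C. Lowest rate is 12.34% → Program C.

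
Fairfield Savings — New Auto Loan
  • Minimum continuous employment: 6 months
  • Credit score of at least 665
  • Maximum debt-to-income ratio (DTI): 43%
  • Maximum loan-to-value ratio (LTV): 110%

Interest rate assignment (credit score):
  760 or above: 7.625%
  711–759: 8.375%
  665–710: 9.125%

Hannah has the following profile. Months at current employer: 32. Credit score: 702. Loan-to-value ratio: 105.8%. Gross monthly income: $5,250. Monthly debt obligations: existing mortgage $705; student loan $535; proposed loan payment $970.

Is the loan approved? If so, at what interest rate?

Approved at 9.125%

Credit score 702 ≥ 665 (meets minimum)
Total monthly debts = (705 + 535 + 970) = 2,210. DTI = 2,210/5,250 = 42.1% ≤ 43%
Employment 32 ≥ 6 months
LTV 105.8% — within 110%
All requirements met. Score 702 falls in the 665–710 tier → 9.125%.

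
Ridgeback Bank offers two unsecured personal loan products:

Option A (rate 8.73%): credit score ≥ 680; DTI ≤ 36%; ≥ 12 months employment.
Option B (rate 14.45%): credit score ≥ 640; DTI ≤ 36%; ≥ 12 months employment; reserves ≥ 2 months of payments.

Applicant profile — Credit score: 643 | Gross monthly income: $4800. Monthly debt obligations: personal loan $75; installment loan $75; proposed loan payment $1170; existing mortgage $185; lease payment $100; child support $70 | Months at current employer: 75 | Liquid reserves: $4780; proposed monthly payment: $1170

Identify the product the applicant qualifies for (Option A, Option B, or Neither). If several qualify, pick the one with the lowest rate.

Option B

Total debts = (75 + 75 + 1,170 + 185 + 100 + 70) = 1,675; DTI = 1,675/4,800 = 34.9%.
Reserves = 4,780/1,170 = 4.1 months.
Option A: score 643 < 680; DTI 34.9% ≤ 36%; employment 75 ≥ 12 mo → does not qualify.
Option B: score 643 ≥ 640; DTI 34.9% ≤ 36%; employment 75 ≥ 12 mo; reserves 4.1 ≥ 2 mo → qualifies.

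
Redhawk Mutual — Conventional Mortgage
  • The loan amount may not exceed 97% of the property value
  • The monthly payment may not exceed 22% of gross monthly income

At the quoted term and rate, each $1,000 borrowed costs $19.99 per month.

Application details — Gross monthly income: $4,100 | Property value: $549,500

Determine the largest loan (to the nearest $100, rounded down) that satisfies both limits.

Payment cap: 22% × $4,100 = $902/month.
At $19.99 per $1,000, that supports 902/19.99 × 1,000 ≈ $45,122 → $45,100.
LTV cap: 97% × $549,500 = $533,015 → $533,000.
Binding constraint: payment-to-income.

$45,100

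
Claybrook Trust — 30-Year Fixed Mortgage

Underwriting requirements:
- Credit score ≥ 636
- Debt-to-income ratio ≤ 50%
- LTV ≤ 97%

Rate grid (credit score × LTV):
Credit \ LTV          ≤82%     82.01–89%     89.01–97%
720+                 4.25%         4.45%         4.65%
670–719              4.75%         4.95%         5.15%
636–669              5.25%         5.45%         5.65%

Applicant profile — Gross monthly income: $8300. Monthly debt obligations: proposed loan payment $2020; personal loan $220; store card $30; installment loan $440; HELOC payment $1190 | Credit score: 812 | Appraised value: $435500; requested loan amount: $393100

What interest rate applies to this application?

4.65%

Credit score 812 ≥ 636; Total monthly debts = (2,020 + 220 + 30 + 440 + 1,190) = 3,900. DTI: 3,900 ÷ 8,300 = 47%, within the 50% cap
LTV: 393,100 ÷ 435,500 = 90.3%, within 97% cap
Score 812 is in the 720+ band; LTV 90.3% is in the 89.01–97% band → 4.65%.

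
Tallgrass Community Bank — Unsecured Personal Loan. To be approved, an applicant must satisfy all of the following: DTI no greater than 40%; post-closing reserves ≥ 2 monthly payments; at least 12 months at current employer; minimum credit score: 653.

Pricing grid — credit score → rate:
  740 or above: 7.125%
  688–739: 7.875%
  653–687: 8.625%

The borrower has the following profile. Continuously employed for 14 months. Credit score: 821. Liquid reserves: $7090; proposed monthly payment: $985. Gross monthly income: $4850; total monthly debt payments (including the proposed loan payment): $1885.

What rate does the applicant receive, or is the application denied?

Approved at 7.125%

Credit score 821 ≥ 653 (meets minimum)
Employment 14 ≥ 12 months
Debt-to-income = 1,885/4,850 = 38.9% — meets 40% limit
Liquid reserves cover 7,090/985 = 7.2 months — ≥ 2 required
All requirements met. Score 821 falls in the 740 or above tier → 7.125%.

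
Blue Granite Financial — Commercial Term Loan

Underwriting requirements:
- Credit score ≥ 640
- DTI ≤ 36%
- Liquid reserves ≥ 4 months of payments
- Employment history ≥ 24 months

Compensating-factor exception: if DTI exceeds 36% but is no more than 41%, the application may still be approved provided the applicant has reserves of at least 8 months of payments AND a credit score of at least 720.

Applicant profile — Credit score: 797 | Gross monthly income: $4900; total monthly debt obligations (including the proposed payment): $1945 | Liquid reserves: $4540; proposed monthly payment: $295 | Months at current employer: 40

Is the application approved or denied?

Credit score 797 ≥ 640 (meets base)
DTI: 1,945 ÷ 4,900 = 39.7%, over the 36% base limit.
Liquid reserves cover 4,540/295 = 15.4 months — ≥ 4 required
Employment 40 ≥ 24 months
39.7% falls in the override range (36%–41%), so the compensating-factor test applies.
Override check — reserves: 15.4 mo (ok); score: 797 (ok).
Both compensating conditions met → exception applies.

Approved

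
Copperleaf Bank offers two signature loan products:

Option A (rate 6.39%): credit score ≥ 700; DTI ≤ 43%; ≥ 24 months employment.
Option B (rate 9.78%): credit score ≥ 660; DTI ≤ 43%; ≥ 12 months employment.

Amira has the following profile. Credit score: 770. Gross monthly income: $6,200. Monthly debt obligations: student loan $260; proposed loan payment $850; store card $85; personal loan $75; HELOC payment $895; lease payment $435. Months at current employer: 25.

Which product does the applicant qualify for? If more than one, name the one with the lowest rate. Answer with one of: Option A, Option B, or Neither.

Option A

Total debts = (260 + 850 + 85 + 75 + 895 + 435) = 2,600; DTI = 2,600/6,200 = 41.9%.
Option A: score 770 ≥ 700; DTI 41.9% ≤ 43%; employment 25 ≥ 24 mo → qualifies.
Option B: score 770 ≥ 660; DTI 41.9% ≤ 43%; employment 25 ≥ 12 mo → qualifies.
Qualifying: Option A, Option B. Lowest rate is 6.39% → Option A.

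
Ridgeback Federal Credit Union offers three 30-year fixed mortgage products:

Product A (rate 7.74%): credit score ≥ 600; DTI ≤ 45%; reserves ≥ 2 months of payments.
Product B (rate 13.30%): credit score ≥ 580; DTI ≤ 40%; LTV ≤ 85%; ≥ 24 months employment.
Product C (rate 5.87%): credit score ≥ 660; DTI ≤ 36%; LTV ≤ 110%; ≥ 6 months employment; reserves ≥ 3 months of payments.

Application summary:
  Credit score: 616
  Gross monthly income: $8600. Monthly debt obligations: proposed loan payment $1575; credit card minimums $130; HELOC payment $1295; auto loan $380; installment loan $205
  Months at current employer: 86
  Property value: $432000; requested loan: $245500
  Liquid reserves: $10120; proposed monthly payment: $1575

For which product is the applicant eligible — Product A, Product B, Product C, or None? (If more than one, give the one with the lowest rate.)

Product A

Total debts = (1,575 + 130 + 1,295 + 380 + 205) = 3,585; DTI = 3,585/8,600 = 41.7%.
LTV = 245,500/432,000 = 56.8%.
Reserves = 10,120/1,575 = 6.4 months.
Product A: score 616 ≥ 600; DTI 41.7% ≤ 45%; reserves 6.4 ≥ 2 mo → qualifies.
Product B: score 616 ≥ 580; DTI 41.7% > 40%; LTV 56.8% ≤ 85%; employment 86 ≥ 24 mo → does not qualify.
Product C: score 616 < 660; DTI 41.7% > 36%; LTV 56.8% ≤ 110%; employment 86 ≥ 6 mo; reserves 6.4 ≥ 3 mo → does not qualify.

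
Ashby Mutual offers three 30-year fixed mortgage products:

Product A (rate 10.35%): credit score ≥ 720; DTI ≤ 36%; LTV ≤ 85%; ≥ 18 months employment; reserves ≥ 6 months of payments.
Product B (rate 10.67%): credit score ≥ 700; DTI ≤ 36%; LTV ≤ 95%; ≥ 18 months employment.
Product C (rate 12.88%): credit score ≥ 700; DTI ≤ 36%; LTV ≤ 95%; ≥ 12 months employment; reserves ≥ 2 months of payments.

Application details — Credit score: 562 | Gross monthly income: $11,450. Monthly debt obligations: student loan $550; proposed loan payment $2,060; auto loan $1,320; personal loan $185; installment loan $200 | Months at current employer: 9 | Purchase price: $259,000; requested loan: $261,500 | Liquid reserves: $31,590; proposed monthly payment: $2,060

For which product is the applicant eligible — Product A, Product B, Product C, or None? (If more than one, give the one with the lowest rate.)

Total debts = (550 + 2,060 + 1,320 + 185 + 200) = 4,315; DTI = 4,315/11,450 = 37.7%.
LTV = 261,500/259,000 = 101%.
Reserves = 31,590/2,060 = 15.3 months.
Product A: score 562 < 720; DTI 37.7% > 36%; LTV 101% > 85%; employment 9 < 18 mo; reserves 15.3 ≥ 6 mo → does not qualify.
Product B: score 562 < 700; DTI 37.7% > 36%; LTV 101% > 95%; employment 9 < 18 mo → does not qualify.
Product C: score 562 < 700; DTI 37.7% > 36%; LTV 101% > 95%; employment 9 < 12 mo; reserves 15.3 ≥ 2 mo → does not qualify.

None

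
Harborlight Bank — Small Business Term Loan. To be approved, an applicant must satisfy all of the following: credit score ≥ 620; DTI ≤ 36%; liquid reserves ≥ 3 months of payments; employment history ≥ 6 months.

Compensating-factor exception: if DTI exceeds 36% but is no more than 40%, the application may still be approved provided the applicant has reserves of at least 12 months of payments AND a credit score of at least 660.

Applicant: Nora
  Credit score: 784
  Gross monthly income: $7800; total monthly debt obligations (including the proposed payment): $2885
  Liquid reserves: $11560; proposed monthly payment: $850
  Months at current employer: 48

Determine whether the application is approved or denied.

Credit score 784 ≥ 620 (meets base)
DTI: 2,885 ÷ 7,800 = 37%, over the 36% base limit.
Reserves: 11,560 ÷ 850 = 13.6 months (meets 3-month minimum)
Employment 48 ≥ 6 months
DTI 37% is within the 36%–40% exception band; checking compensating factors.
Override check — reserves: 13.6 mo (ok); score: 784 (ok).
Both compensating conditions met → exception applies.

Approved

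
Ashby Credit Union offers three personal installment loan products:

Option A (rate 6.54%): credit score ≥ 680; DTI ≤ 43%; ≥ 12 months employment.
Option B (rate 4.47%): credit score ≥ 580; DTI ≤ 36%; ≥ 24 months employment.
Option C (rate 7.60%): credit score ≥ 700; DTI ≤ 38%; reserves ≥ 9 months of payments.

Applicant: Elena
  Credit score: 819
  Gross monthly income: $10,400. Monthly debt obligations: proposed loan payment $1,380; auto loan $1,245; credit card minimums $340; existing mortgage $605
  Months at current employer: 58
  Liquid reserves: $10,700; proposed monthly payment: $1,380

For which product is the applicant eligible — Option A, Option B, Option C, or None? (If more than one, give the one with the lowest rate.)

Total debts = (1,380 + 1,245 + 340 + 605) = 3,570; DTI = 3,570/10,400 = 34.3%.
Reserves = 10,700/1,380 = 7.8 months.
Option A: score 819 ≥ 680; DTI 34.3% ≤ 43%; employment 58 ≥ 12 mo → qualifies.
Option B: score 819 ≥ 580; DTI 34.3% ≤ 36%; employment 58 ≥ 24 mo → qualifies.
Option C: score 819 ≥ 700; DTI 34.3% ≤ 38%; reserves 7.8 < 9 mo → does not qualify.
Qualifying: Option A, Option B. Lowest rate is 4.47% → Option B.

Option B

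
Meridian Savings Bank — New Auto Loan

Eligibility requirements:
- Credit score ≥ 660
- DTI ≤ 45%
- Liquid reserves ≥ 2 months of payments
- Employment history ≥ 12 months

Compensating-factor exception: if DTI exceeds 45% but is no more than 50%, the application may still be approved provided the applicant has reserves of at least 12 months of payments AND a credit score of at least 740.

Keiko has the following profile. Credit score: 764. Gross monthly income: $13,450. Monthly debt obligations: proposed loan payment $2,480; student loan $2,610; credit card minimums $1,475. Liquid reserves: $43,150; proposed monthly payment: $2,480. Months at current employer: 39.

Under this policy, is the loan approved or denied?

Credit score 764 ≥ 660 (meets base)
Total debts = (2,480 + 2,610 + 1,475) = 6,565. DTI = 6,565/13,450 = 48.8% > 45% — standard DTI limit exceeded.
Reserves: 43,150 ÷ 2,480 = 17.4 months (meets 2-month minimum)
Employment 39 ≥ 12 months
48.8% falls in the override range (45%–50%), so the compensating-factor test applies.
Reserves 17.4 ≥ 12 months; credit score 764 ≥ 740.
Both override conditions satisfied; DTI exception granted.

Approved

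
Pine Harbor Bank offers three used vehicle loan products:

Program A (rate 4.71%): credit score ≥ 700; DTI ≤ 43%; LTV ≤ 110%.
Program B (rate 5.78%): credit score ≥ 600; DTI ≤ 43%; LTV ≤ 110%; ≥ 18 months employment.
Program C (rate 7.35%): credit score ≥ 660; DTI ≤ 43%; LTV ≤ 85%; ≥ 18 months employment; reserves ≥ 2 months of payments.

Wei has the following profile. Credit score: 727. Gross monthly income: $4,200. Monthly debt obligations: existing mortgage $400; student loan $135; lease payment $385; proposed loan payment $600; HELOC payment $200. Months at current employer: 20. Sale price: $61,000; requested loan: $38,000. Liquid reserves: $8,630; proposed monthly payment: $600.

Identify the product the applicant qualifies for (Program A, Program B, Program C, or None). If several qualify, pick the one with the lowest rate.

Program A

Total debts = (400 + 135 + 385 + 600 + 200) = 1,720; DTI = 1,720/4,200 = 41%.
LTV = 38,000/61,000 = 62.3%.
Reserves = 8,630/600 = 14.4 months.
Program A: score 727 ≥ 700; DTI 41% ≤ 43%; LTV 62.3% ≤ 110% → qualifies.
Program B: score 727 ≥ 600; DTI 41% ≤ 43%; LTV 62.3% ≤ 110%; employment 20 ≥ 18 mo → qualifies.
Program C: score 727 ≥ 660; DTI 41% ≤ 43%; LTV 62.3% ≤ 85%; employment 20 ≥ 18 mo; reserves 14.4 ≥ 2 mo → qualifies.
Qualifying: Program A, Program B, Program C. Lowest rate is 4.71% → Program A.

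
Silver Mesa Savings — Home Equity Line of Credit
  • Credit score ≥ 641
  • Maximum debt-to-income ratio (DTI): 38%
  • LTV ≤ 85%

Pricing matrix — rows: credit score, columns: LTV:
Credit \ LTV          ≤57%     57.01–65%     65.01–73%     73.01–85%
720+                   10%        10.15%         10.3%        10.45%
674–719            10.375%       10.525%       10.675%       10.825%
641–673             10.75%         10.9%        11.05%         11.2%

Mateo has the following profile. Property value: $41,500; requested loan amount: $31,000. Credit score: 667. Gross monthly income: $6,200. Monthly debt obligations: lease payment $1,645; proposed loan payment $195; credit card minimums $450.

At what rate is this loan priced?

Credit score 667 ≥ 641; Total monthly debts = (1,645 + 195 + 450) = 2,290. DTI: 2,290 ÷ 6,200 = 36.9%, within the 38% cap
LTV: 31,000 ÷ 41,500 = 74.7%, within 85% cap
Row: 667 falls in 641–673. Column: 74.7% falls in 73.01–85%. Rate = 11.2%.

11.2%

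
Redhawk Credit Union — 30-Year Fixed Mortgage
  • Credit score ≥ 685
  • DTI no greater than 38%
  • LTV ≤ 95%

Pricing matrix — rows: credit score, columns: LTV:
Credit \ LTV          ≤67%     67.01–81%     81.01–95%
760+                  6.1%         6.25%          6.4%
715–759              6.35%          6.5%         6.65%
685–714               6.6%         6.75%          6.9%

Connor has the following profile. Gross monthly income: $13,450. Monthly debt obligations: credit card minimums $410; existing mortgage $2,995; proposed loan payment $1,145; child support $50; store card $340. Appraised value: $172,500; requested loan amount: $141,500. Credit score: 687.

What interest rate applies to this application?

Credit score 687 ≥ 685; Total monthly debts = (410 + 2,995 + 1,145 + 50 + 340) = 4,940. DTI: 4,940 ÷ 13,450 = 36.7%, within the 38% cap
LTV = 141,500/172,500 = 82% ≤ 95%
Score 687 is in the 685–714 band; LTV 82% is in the 81.01–95% band → 6.9%.

6.9%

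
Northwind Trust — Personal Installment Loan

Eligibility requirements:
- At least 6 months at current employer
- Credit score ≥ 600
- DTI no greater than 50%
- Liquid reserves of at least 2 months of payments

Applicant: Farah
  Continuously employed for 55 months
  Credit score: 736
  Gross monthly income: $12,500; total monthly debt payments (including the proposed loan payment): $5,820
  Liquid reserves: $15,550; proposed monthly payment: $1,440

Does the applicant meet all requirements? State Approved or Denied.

Employment 55 ≥ 6 months
Credit score 736 ≥ 600 (meets)
DTI = 5,820/12,500 = 46.6% ≤ 50%
Reserves = 15,550/1,440 = 10.8 months ≥ 2
All criteria satisfied.

Approved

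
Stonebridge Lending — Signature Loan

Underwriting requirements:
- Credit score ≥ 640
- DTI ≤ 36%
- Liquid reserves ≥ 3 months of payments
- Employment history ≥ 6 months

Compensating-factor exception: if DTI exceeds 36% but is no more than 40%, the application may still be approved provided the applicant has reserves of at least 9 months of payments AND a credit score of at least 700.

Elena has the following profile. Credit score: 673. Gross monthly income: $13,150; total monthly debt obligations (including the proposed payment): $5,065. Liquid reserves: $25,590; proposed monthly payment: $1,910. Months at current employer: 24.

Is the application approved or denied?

Credit score 673 ≥ 640 (meets base)
DTI: 5,065 ÷ 13,150 = 38.5%, over the 36% base limit.
Reserves: 25,590 ÷ 1,910 = 13.4 months (meets 3-month minimum)
Employment 24 ≥ 6 months
38.5% falls in the override range (36%–40%), so the compensating-factor test applies.
Override check — reserves: 13.4 mo (ok); score: 673 (below 700).
Override conditions not both satisfied; exception does not apply.

Denied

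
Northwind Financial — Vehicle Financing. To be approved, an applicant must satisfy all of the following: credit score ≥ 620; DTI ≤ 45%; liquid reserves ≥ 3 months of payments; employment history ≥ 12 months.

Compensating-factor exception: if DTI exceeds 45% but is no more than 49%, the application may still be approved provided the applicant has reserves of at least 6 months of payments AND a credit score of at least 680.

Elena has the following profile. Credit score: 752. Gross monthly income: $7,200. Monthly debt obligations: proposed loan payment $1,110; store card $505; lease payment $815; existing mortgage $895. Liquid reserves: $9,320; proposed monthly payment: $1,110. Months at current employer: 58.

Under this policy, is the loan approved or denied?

Approved

Credit score 752 ≥ 620 (meets base)
Total debts = (1,110 + 505 + 815 + 895) = 3,325. DTI = 3,325/7,200 = 46.2% > 45% — standard DTI limit exceeded.
Reserves = 9,320/1,110 = 8.4 months ≥ 3
Employment 58 ≥ 12 months
DTI 46.2% is within the 45%–49% exception band; checking compensating factors.
Reserves 8.4 ≥ 6 months; credit score 752 ≥ 680.
Both override conditions satisfied; DTI exception granted.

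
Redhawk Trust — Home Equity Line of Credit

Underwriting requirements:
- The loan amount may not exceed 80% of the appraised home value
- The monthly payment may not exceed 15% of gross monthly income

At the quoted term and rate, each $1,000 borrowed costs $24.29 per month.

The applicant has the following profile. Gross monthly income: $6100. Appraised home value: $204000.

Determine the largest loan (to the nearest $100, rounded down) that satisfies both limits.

$37,600

Payment cap: 15% × $6,100 = $915/month.
At $24.29 per $1,000, that supports 915/24.29 × 1,000 ≈ $37,669 → $37,600.
LTV cap: 80% × $204,000 = $163,200 → $163,200.
Binding constraint: payment-to-income.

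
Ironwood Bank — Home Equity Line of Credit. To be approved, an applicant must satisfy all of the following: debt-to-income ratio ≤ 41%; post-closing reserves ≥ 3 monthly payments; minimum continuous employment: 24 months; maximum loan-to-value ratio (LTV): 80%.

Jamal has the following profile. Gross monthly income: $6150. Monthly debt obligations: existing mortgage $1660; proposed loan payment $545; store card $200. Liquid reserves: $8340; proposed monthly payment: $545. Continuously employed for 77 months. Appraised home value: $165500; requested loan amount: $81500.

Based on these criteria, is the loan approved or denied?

Total monthly debts = (1,660 + 545 + 200) = 2,405. DTI = 2,405/6,150 = 39.1% ≤ 41%
Reserves = 8,340/545 = 15.3 months ≥ 3
Employment 77 ≥ 24 months
Loan-to-value = 81,500/165,500 = 49.2% — pass (80% max)
All criteria satisfied.

Approved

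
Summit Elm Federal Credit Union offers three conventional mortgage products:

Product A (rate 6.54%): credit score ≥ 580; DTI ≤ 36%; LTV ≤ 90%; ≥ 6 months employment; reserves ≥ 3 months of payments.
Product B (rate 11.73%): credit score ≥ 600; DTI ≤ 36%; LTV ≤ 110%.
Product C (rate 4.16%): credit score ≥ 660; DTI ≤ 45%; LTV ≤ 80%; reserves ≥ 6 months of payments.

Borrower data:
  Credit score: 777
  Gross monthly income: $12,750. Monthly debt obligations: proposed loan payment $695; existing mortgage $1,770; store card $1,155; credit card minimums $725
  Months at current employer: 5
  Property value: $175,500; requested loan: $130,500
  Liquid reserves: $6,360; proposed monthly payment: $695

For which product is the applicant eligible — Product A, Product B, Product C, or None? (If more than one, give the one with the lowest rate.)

Total debts = (695 + 1,770 + 1,155 + 725) = 4,345; DTI = 4,345/12,750 = 34.1%.
LTV = 130,500/175,500 = 74.4%.
Reserves = 6,360/695 = 9.2 months.
Product A: score 777 ≥ 580; DTI 34.1% ≤ 36%; LTV 74.4% ≤ 90%; employment 5 < 6 mo; reserves 9.2 ≥ 3 mo → does not qualify.
Product B: score 777 ≥ 600; DTI 34.1% ≤ 36%; LTV 74.4% ≤ 110% → qualifies.
Product C: score 777 ≥ 660; DTI 34.1% ≤ 45%; LTV 74.4% ≤ 80%; reserves 9.2 ≥ 6 mo → qualifies.
Qualifying: Product B, Product C. Lowest rate is 4.16% → Product C.

Product C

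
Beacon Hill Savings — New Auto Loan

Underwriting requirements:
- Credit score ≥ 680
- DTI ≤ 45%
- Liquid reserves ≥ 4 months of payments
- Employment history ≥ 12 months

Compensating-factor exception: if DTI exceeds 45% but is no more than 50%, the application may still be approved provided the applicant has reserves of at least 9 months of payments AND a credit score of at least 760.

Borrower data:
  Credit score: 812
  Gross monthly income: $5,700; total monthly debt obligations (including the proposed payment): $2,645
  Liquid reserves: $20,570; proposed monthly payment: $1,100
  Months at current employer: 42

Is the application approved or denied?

Approved

Credit score 812 ≥ 680 (meets base)
DTI: 2,645 ÷ 5,700 = 46.4%, over the 45% base limit.
Liquid reserves cover 20,570/1,100 = 18.7 months — ≥ 4 required
Employment 42 ≥ 12 months
46.4% falls in the override range (45%–50%), so the compensating-factor test applies.
Reserves 18.7 ≥ 9 months; credit score 812 ≥ 760.
Both compensating conditions met → exception applies.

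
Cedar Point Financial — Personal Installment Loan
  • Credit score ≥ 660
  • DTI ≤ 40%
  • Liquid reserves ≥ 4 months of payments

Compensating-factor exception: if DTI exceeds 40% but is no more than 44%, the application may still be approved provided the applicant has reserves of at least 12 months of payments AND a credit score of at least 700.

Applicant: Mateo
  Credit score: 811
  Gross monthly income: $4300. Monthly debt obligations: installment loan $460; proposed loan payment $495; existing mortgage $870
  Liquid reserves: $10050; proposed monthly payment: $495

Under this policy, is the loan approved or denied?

Credit score 811 ≥ 660 (meets base)
Total debts = (460 + 495 + 870) = 1,825. DTI: 1,825 ÷ 4,300 = 42.4%, over the 40% base limit.
Liquid reserves cover 10,050/495 = 20.3 months — ≥ 4 required
42.4% falls in the override range (40%–44%), so the compensating-factor test applies.
Reserves 20.3 ≥ 12 months; credit score 811 ≥ 700.
Both compensating conditions met → exception applies.

Approved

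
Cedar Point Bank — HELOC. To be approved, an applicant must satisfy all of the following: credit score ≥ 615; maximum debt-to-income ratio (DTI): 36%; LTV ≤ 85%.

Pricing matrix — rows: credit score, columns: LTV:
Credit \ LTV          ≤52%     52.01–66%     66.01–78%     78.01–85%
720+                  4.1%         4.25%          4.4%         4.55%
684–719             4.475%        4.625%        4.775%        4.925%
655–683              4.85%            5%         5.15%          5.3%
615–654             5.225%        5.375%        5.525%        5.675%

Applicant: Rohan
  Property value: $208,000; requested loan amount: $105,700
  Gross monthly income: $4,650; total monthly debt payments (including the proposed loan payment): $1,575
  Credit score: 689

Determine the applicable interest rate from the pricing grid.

4.475%

Credit score 689 ≥ 615; Debt-to-income = 1,575/4,650 = 33.9% — meets 36% limit
Loan-to-value = 105,700/208,000 = 50.8% — pass (85% max)
Score 689 is in the 684–719 band; LTV 50.8% is in the ≤52% band → 4.475%.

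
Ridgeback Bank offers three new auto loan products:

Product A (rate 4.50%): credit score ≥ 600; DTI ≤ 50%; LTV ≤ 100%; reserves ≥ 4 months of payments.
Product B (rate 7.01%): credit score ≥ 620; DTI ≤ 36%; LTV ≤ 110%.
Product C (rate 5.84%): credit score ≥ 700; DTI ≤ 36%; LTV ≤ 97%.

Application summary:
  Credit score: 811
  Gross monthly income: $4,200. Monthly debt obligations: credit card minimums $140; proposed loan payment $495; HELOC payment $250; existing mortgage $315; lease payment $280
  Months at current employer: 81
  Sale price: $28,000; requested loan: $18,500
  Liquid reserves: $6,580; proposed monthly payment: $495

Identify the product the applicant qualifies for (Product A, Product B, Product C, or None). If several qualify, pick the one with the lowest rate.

Product A

Total debts = (140 + 495 + 250 + 315 + 280) = 1,480; DTI = 1,480/4,200 = 35.2%.
LTV = 18,500/28,000 = 66.1%.
Reserves = 6,580/495 = 13.3 months.
Product A: score 811 ≥ 600; DTI 35.2% ≤ 50%; LTV 66.1% ≤ 100%; reserves 13.3 ≥ 4 mo → qualifies.
Product B: score 811 ≥ 620; DTI 35.2% ≤ 36%; LTV 66.1% ≤ 110% → qualifies.
Product C: score 811 ≥ 700; DTI 35.2% ≤ 36%; LTV 66.1% ≤ 97% → qualifies.
Qualifying: Product A, Product B, Product C. Lowest rate is 4.50% → Product A.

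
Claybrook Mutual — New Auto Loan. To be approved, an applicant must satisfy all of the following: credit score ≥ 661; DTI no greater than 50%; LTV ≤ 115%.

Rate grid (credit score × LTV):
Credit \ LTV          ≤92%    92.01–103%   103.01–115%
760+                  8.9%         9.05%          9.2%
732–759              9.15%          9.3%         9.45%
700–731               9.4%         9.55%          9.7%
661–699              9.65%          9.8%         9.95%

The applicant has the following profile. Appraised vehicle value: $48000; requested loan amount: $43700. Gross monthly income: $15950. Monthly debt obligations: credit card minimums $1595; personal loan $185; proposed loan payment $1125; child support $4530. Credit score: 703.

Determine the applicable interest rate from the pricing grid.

Credit score 703 ≥ 661; Total monthly debts = (1,595 + 185 + 1,125 + 4,530) = 7,435. DTI = 7,435/15,950 = 46.6% ≤ 50%
LTV = 43,700/48,000 = 91% ≤ 115%
Score 703 is in the 700–731 band; LTV 91% is in the ≤92% band → 9.4%.

9.4%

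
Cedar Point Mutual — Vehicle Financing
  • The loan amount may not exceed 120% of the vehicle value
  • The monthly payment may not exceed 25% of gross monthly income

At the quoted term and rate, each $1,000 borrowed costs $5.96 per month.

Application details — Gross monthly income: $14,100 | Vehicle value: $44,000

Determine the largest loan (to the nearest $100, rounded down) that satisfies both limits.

$52,800

Payment cap: 25% × $14,100 = $3,525/month.
At $5.96 per $1,000, that supports 3,525/5.96 × 1,000 ≈ $591,442 → $591,400.
LTV cap: 120% × $44,000 = $52,800 → $52,800.
Binding constraint: loan-to-value.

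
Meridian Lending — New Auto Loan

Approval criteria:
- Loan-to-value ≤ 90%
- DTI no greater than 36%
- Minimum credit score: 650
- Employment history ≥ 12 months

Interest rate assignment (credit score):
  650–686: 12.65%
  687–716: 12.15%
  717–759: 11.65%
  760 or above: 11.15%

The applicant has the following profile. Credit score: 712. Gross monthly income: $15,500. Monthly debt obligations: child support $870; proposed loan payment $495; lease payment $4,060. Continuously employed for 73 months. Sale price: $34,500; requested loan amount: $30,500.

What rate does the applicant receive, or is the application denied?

Approved at 12.15%

Credit score 712 ≥ 650 (meets minimum)
Employment 73 ≥ 12 months
Total monthly debts = (870 + 495 + 4,060) = 5,425. Debt-to-income = 5,425/15,500 = 35% — meets 36% limit
LTV: 30,500 ÷ 34,500 = 88.4%, within 90% cap
All requirements met. Score 712 falls in the 687–716 tier → 12.15%.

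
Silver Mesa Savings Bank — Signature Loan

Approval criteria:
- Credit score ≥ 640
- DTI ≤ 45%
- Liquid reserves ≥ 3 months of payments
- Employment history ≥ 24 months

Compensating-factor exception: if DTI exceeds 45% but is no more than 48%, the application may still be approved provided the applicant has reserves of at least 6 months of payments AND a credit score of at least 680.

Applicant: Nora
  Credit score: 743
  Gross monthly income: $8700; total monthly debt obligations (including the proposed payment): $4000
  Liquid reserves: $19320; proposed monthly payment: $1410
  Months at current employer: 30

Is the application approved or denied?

Approved

Credit score 743 ≥ 640 (meets base)
DTI = 4,000/8,700 = 46% > 45% — standard DTI limit exceeded.
Liquid reserves cover 19,320/1,410 = 13.7 months — ≥ 3 required
Employment 30 ≥ 24 months
46% falls in the override range (45%–48%), so the compensating-factor test applies.
Override check — reserves: 13.7 mo (ok); score: 743 (ok).
Both compensating conditions met → exception applies.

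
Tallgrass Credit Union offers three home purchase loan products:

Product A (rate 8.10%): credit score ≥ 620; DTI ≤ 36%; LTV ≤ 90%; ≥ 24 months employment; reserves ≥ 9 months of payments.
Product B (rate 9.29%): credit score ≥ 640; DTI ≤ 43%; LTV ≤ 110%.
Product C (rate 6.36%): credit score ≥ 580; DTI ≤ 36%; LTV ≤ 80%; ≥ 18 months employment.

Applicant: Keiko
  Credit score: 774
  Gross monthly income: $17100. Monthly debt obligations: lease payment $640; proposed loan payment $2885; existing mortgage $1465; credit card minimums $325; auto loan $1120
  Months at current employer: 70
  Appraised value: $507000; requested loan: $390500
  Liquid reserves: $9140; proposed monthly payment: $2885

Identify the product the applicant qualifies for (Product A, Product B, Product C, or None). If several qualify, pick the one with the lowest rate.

Total debts = (640 + 2,885 + 1,465 + 325 + 1,120) = 6,435; DTI = 6,435/17,100 = 37.6%.
LTV = 390,500/507,000 = 77%.
Reserves = 9,140/2,885 = 3.2 months.
Product A: score 774 ≥ 620; DTI 37.6% > 36%; LTV 77% ≤ 90%; employment 70 ≥ 24 mo; reserves 3.2 < 9 mo → does not qualify.
Product B: score 774 ≥ 640; DTI 37.6% ≤ 43%; LTV 77% ≤ 110% → qualifies.
Product C: score 774 ≥ 580; DTI 37.6% > 36%; LTV 77% ≤ 80%; employment 70 ≥ 18 mo → does not qualify.

Product B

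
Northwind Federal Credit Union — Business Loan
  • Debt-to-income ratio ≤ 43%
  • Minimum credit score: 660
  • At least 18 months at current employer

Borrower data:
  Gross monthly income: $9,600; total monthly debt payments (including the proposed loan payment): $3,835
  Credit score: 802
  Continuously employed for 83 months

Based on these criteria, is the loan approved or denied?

DTI: 3,835 ÷ 9,600 = 39.9%, within the 43% cap
Credit score 802 ≥ 660 (meets)
Employment 83 ≥ 18 months
All criteria satisfied.

Approved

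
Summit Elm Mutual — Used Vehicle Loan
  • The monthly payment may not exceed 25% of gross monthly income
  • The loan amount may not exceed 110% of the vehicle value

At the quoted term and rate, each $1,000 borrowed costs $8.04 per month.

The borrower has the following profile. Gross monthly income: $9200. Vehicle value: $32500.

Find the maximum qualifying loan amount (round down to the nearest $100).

Payment cap: 25% × $9,200 = $2,300/month.
At $8.04 per $1,000, that supports 2,300/8.04 × 1,000 ≈ $286,069 → $286,000.
LTV cap: 110% × $32,500 = $35,750 → $35,700.
Binding constraint: loan-to-value.

$35,700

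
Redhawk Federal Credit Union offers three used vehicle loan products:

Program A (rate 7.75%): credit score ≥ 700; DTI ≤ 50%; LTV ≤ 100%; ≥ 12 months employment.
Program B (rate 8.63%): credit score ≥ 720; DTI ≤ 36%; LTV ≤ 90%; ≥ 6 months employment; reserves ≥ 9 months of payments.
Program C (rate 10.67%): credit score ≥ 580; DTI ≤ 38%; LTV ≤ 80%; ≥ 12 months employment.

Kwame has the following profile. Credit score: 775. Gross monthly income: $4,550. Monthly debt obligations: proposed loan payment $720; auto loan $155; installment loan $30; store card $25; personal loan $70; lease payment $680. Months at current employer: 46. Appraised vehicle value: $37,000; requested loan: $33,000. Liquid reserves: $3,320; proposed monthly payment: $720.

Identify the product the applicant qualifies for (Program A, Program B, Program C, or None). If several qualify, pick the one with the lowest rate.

Program A

Total debts = (720 + 155 + 30 + 25 + 70 + 680) = 1,680; DTI = 1,680/4,550 = 36.9%.
LTV = 33,000/37,000 = 89.2%.
Reserves = 3,320/720 = 4.6 months.
Program A: score 775 ≥ 700; DTI 36.9% ≤ 50%; LTV 89.2% ≤ 100%; employment 46 ≥ 12 mo → qualifies.
Program B: score 775 ≥ 720; DTI 36.9% > 36%; LTV 89.2% ≤ 90%; employment 46 ≥ 6 mo; reserves 4.6 < 9 mo → does not qualify.
Program C: score 775 ≥ 580; DTI 36.9% ≤ 38%; LTV 89.2% > 80%; employment 46 ≥ 12 mo → does not qualify.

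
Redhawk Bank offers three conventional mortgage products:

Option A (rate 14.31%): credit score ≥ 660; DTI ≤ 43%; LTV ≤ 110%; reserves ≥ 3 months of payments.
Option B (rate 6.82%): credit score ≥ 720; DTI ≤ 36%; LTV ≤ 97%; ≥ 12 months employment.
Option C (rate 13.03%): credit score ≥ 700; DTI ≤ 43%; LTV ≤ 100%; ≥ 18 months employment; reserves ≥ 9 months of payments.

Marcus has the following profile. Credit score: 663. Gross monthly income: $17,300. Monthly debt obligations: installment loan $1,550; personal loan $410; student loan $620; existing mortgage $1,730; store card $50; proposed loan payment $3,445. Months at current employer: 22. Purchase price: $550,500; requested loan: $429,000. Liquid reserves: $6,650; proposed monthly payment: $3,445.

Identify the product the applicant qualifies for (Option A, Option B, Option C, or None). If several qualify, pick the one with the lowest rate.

Total debts = (1,550 + 410 + 620 + 1,730 + 50 + 3,445) = 7,805; DTI = 7,805/17,300 = 45.1%.
LTV = 429,000/550,500 = 77.9%.
Reserves = 6,650/3,445 = 1.9 months.
Option A: score 663 ≥ 660; DTI 45.1% > 43%; LTV 77.9% ≤ 110%; reserves 1.9 < 3 mo → does not qualify.
Option B: score 663 < 720; DTI 45.1% > 36%; LTV 77.9% ≤ 97%; employment 22 ≥ 12 mo → does not qualify.
Option C: score 663 < 700; DTI 45.1% > 43%; LTV 77.9% ≤ 100%; employment 22 ≥ 18 mo; reserves 1.9 < 9 mo → does not qualify.

None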